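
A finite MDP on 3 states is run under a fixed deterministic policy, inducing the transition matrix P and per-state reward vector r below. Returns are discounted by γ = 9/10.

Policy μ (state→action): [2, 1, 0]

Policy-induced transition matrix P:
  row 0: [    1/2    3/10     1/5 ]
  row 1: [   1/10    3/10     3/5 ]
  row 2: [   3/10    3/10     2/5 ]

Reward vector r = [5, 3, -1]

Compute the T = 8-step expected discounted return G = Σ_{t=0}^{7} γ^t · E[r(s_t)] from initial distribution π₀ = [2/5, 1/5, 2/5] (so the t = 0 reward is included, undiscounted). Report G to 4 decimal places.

G = 11.8541

t=0: π = [0.4000, 0.2000, 0.4000], E[r] = 2.2000, γ^t·E[r] = 2.200000, running G = 2.200000
t=1: π = [0.3400, 0.3000, 0.3600], E[r] = 2.2400, γ^t·E[r] = 2.016000, running G = 4.216000
t=2: π = [0.3080, 0.3000, 0.3920], E[r] = 2.0480, γ^t·E[r] = 1.658880, running G = 5.874880
t=3: π = [0.3016, 0.3000, 0.3984], E[r] = 2.0096, γ^t·E[r] = 1.464998, running G = 7.339878
t=4: π = [0.3003, 0.3000, 0.3997], E[r] = 2.0019, γ^t·E[r] = 1.313460, running G = 8.653338
t=5: π = [0.3001, 0.3000, 0.3999], E[r] = 2.0004, γ^t·E[r] = 1.181207, running G = 9.834545
t=6: π = [0.3000, 0.3000, 0.4000], E[r] = 2.0001, γ^t·E[r] = 1.062923, running G = 10.897468
t=7: π = [0.3000, 0.3000, 0.4000], E[r] = 2.0000, γ^t·E[r] = 0.956601, running G = 11.854069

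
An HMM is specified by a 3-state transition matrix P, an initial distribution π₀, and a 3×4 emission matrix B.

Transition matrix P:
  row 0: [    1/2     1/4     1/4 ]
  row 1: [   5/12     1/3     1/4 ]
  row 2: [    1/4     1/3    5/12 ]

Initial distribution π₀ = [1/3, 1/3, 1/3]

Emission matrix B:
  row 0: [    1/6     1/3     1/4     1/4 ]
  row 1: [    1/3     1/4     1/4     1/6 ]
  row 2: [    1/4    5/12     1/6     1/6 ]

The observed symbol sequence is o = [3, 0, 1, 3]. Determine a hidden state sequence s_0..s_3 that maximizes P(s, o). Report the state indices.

t=0: δ = [8.333e-02, 5.556e-02, 5.556e-02]  (obs o_0=3)
t=1: δ = [6.944e-03, 6.944e-03, 5.787e-03]  ψ = [0, 0, 2]  (obs o_1=0)
t=2: δ = [1.157e-03, 5.787e-04, 1.005e-03]  ψ = [0, 1, 2]  (obs o_2=1)
t=3: δ = [1.447e-04, 5.582e-05, 6.977e-05]  ψ = [0, 2, 2]  (obs o_3=3)
backtrack: best end state = 0; path = [0, 0, 0, 0]

path = [0, 0, 0, 0]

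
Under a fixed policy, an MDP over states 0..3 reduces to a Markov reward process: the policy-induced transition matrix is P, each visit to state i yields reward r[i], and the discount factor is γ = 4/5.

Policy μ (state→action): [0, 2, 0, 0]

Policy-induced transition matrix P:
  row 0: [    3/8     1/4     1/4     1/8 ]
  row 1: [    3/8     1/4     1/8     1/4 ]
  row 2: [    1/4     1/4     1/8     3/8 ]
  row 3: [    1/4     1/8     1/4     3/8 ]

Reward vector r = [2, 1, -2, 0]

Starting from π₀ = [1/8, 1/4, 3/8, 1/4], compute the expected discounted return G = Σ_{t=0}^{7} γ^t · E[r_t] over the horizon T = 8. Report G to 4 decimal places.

t=0: π = [0.1250, 0.2500, 0.3750, 0.2500], E[r] = -0.2500, γ^t·E[r] = -0.250000, running G = -0.250000
t=1: π = [0.2969, 0.2188, 0.1719, 0.3125], E[r] = 0.4688, γ^t·E[r] = 0.375000, running G = 0.125000
t=2: π = [0.3145, 0.2109, 0.2012, 0.2734], E[r] = 0.4375, γ^t·E[r] = 0.280000, running G = 0.405000
t=3: π = [0.3157, 0.2158, 0.1985, 0.2700], E[r] = 0.4502, γ^t·E[r] = 0.230500, running G = 0.635500
t=4: π = [0.3164, 0.2162, 0.1982, 0.2691], E[r] = 0.4527, γ^t·E[r] = 0.185425, running G = 0.820925
t=5: π = [0.3166, 0.2164, 0.1982, 0.2689], E[r] = 0.4531, γ^t·E[r] = 0.148488, running G = 0.969413
t=6: π = [0.3166, 0.2164, 0.1982, 0.2688], E[r] = 0.4533, γ^t·E[r] = 0.118822, running G = 1.088234
t=7: π = [0.3166, 0.2164, 0.1982, 0.2688], E[r] = 0.4533, γ^t·E[r] = 0.095063, running G = 1.183297

G = 1.1833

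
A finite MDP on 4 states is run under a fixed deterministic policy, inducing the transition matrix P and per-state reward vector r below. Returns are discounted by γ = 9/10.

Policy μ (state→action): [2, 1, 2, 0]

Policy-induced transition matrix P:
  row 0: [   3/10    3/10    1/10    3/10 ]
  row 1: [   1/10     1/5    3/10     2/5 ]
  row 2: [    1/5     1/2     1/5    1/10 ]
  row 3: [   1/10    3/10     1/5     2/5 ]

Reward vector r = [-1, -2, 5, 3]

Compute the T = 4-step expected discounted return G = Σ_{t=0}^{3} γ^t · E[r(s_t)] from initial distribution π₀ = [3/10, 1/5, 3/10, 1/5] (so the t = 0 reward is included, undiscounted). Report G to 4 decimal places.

t=0: π = [0.3000, 0.2000, 0.3000, 0.2000], E[r] = 1.4000, γ^t·E[r] = 1.400000, running G = 1.400000
t=1: π = [0.1900, 0.3400, 0.1900, 0.2800], E[r] = 0.9200, γ^t·E[r] = 0.828000, running G = 2.228000
t=2: π = [0.1570, 0.3040, 0.2150, 0.3240], E[r] = 1.2820, γ^t·E[r] = 1.038420, running G = 3.266420
t=3: π = [0.1529, 0.3126, 0.2147, 0.3198], E[r] = 1.2548, γ^t·E[r] = 0.914749, running G = 4.181169

G = 4.1812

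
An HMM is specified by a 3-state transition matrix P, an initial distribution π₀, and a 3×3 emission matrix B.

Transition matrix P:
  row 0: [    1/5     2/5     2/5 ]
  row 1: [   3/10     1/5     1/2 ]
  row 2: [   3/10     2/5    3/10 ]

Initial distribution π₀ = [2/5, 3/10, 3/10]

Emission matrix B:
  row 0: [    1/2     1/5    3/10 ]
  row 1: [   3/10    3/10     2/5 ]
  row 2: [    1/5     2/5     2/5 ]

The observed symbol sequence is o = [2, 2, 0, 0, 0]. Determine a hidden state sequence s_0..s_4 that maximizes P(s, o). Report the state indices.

t=0: δ = [1.200e-01, 1.200e-01, 1.200e-01]  (obs o_0=2)
t=1: δ = [1.080e-02, 1.920e-02, 2.400e-02]  ψ = [1, 0, 1]  (obs o_1=2)
t=2: δ = [3.600e-03, 2.880e-03, 1.920e-03]  ψ = [2, 2, 1]  (obs o_2=0)
t=3: δ = [4.320e-04, 4.320e-04, 2.880e-04]  ψ = [1, 0, 0]  (obs o_3=0)
t=4: δ = [6.480e-05, 5.184e-05, 4.320e-05]  ψ = [1, 0, 1]  (obs o_4=0)
backtrack: best end state = 0; path = [1, 2, 0, 1, 0]

path = [1, 2, 0, 1, 0]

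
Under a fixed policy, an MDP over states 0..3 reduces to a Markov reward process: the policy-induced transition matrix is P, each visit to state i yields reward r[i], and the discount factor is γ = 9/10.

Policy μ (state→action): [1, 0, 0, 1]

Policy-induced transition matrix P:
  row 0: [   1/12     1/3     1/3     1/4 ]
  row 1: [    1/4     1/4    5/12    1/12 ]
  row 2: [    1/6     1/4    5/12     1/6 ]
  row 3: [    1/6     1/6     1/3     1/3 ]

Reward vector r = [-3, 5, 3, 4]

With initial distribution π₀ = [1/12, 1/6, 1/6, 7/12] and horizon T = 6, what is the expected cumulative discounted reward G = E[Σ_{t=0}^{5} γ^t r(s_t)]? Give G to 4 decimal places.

t=0: π = [0.0833, 0.1667, 0.1667, 0.5833], E[r] = 3.4167, γ^t·E[r] = 3.416667, running G = 3.416667
t=1: π = [0.1736, 0.2083, 0.3611, 0.2569], E[r] = 2.6319, γ^t·E[r] = 2.368750, running G = 5.785417
t=2: π = [0.1696, 0.2431, 0.3808, 0.2066], E[r] = 2.6753, γ^t·E[r] = 2.167031, running G = 7.952448
t=3: π = [0.1728, 0.2469, 0.3853, 0.1950], E[r] = 2.6521, γ^t·E[r] = 1.933348, running G = 9.885796
t=4: π = [0.1728, 0.2482, 0.3860, 0.1930], E[r] = 2.6522, γ^t·E[r] = 1.740126, running G = 11.625922
t=5: π = [0.1729, 0.2483, 0.3862, 0.1926], E[r] = 2.6515, γ^t·E[r] = 1.565710, running G = 13.191632

G = 13.1916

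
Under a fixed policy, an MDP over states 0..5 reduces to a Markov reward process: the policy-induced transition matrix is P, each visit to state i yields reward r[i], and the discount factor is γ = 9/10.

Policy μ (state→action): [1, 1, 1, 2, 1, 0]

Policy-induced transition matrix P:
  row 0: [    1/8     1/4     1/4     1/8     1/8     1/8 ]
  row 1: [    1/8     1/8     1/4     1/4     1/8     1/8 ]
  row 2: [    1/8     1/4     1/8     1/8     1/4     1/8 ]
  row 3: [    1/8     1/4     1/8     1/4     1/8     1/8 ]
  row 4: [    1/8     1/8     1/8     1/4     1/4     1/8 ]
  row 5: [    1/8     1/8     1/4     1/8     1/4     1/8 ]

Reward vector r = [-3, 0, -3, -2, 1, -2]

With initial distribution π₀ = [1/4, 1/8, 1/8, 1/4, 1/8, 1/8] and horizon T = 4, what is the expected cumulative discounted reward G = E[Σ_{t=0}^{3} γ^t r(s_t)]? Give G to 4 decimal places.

G = -5.1138

t=0: π = [0.2500, 0.1250, 0.1250, 0.2500, 0.1250, 0.1250], E[r] = -1.7500, γ^t·E[r] = -1.750000, running G = -1.750000
t=1: π = [0.1250, 0.2031, 0.1875, 0.1875, 0.1719, 0.1250], E[r] = -1.3906, γ^t·E[r] = -1.251563, running G = -3.001563
t=2: π = [0.1250, 0.1875, 0.1816, 0.1953, 0.1855, 0.1250], E[r] = -1.3750, γ^t·E[r] = -1.113750, running G = -4.115313
t=3: π = [0.1250, 0.1877, 0.1797, 0.1960, 0.1865, 0.1250], E[r] = -1.3696, γ^t·E[r] = -0.998459, running G = -5.113772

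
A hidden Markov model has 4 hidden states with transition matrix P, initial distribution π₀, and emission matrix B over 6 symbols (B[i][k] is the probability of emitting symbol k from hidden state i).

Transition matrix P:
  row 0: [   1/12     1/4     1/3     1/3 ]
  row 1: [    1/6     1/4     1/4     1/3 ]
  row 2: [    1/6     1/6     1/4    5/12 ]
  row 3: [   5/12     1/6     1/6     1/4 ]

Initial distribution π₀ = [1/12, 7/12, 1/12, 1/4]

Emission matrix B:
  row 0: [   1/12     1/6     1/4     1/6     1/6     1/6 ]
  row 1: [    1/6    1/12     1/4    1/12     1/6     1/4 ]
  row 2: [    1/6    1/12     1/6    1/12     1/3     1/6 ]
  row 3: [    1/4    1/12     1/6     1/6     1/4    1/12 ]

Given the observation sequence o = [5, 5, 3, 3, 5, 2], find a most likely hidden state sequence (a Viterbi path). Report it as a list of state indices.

t=0: δ = [1.389e-02, 1.458e-01, 1.389e-02, 2.083e-02]  (obs o_0=5)
t=1: δ = [4.051e-03, 9.115e-03, 6.076e-03, 4.051e-03]  ψ = [1, 1, 1, 1]  (obs o_1=5)
t=2: δ = [2.813e-04, 1.899e-04, 1.899e-04, 5.064e-04]  ψ = [3, 1, 1, 1]  (obs o_2=3)
t=3: δ = [3.516e-05, 7.033e-06, 7.814e-06, 2.110e-05]  ψ = [3, 3, 0, 3]  (obs o_3=3)
t=4: δ = [1.465e-06, 2.198e-06, 1.954e-06, 9.768e-07]  ψ = [3, 0, 0, 0]  (obs o_4=5)
t=5: δ = [1.017e-07, 1.374e-07, 9.157e-08, 1.357e-07]  ψ = [3, 1, 1, 2]  (obs o_5=2)
backtrack: best end state = 1; path = [1, 1, 3, 0, 1, 1]

path = [1, 1, 3, 0, 1, 1]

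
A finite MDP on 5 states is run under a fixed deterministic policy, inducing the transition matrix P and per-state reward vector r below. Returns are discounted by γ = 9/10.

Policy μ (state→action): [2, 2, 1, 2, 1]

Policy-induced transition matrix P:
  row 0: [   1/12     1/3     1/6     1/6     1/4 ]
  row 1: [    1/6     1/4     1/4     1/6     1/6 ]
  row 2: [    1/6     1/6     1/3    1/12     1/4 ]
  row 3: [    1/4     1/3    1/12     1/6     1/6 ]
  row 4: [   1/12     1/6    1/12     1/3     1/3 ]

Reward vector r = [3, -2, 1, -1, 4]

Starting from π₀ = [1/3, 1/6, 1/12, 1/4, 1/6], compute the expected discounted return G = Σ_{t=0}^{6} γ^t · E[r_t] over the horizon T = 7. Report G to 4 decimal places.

t=0: π = [0.3333, 0.1667, 0.0833, 0.2500, 0.1667], E[r] = 1.1667, γ^t·E[r] = 1.166667, running G = 1.166667
t=1: π = [0.1458, 0.2778, 0.1597, 0.1875, 0.2292], E[r] = 0.7708, γ^t·E[r] = 0.693750, running G = 1.860417
t=2: π = [0.1510, 0.2454, 0.1817, 0.1916, 0.2303], E[r] = 0.8738, γ^t·E[r] = 0.707813, running G = 2.568229
t=3: π = [0.1508, 0.2442, 0.1822, 0.1899, 0.2328], E[r] = 0.8876, γ^t·E[r] = 0.647051, running G = 3.215280
t=4: π = [0.1505, 0.2438, 0.1822, 0.1903, 0.2332], E[r] = 0.8887, γ^t·E[r] = 0.583092, running G = 3.798372
t=5: π = [0.1505, 0.2438, 0.1821, 0.1904, 0.2333], E[r] = 0.8888, γ^t·E[r] = 0.524831, running G = 4.323203
t=6: π = [0.1505, 0.2438, 0.1820, 0.1904, 0.2333], E[r] = 0.8887, γ^t·E[r] = 0.472308, running G = 4.795511

G = 4.7955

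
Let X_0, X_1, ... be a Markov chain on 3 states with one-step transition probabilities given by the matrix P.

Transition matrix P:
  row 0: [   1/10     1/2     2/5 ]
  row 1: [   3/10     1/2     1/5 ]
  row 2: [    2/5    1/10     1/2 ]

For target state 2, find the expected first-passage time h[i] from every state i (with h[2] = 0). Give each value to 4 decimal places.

First-step conditioning: h[2] = 0; for i ≠ 2, h[i] = 1 + Σ_k P[i][k]·h[k].
  h[0] = 1 + 1/10·h[0] + 1/2·h[1]
  h[1] = 1 + 3/10·h[0] + 1/2·h[1]
Solving the 2×2 linear system over states ≠ 2 gives exactly h = [10/3, 4, 0] (h[2] = 0 is the target).

h = [3.3333, 4.0000, 0.0000]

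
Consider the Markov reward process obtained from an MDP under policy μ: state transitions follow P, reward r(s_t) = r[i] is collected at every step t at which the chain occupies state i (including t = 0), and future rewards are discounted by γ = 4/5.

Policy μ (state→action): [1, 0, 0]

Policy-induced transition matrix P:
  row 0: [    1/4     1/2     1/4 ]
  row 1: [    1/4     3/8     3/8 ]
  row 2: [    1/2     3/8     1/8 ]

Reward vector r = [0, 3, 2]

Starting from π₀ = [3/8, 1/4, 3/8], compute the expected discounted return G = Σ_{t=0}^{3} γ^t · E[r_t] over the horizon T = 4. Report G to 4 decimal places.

G = 4.9498

t=0: π = [0.3750, 0.2500, 0.3750], E[r] = 1.5000, γ^t·E[r] = 1.500000, running G = 1.500000
t=1: π = [0.3438, 0.4219, 0.2344], E[r] = 1.7344, γ^t·E[r] = 1.387500, running G = 2.887500
t=2: π = [0.3086, 0.4180, 0.2734], E[r] = 1.8008, γ^t·E[r] = 1.152500, running G = 4.040000
t=3: π = [0.3184, 0.4136, 0.2681], E[r] = 1.7769, γ^t·E[r] = 0.909750, running G = 4.949750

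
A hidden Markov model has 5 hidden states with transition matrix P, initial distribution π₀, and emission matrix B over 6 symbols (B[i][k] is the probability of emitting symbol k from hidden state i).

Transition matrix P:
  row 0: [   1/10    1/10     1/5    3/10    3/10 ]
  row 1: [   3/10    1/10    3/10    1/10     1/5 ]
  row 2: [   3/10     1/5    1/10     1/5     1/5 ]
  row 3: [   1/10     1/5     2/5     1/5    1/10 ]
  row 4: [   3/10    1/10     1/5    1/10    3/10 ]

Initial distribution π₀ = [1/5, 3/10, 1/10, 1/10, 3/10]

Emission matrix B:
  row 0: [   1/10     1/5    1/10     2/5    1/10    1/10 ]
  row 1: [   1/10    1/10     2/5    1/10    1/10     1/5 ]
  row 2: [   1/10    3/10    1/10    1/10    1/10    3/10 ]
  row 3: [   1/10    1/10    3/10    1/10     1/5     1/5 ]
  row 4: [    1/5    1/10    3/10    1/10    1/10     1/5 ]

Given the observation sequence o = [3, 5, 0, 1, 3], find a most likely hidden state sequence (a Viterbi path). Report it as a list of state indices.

t=0: δ = [8.000e-02, 3.000e-02, 1.000e-02, 1.000e-02, 3.000e-02]  (obs o_0=3)
t=1: δ = [9.000e-04, 1.600e-03, 4.800e-03, 4.800e-03, 4.800e-03]  ψ = [1, 0, 0, 0, 0]  (obs o_1=5)
t=2: δ = [1.440e-04, 9.600e-05, 1.920e-04, 9.600e-05, 2.880e-04]  ψ = [2, 2, 3, 2, 4]  (obs o_2=0)
t=3: δ = [1.728e-05, 3.840e-06, 1.728e-05, 4.320e-06, 8.640e-06]  ψ = [4, 2, 4, 0, 4]  (obs o_3=1)
t=4: δ = [2.074e-06, 3.456e-07, 3.456e-07, 5.184e-07, 5.184e-07]  ψ = [2, 2, 0, 0, 0]  (obs o_4=3)
backtrack: best end state = 0; path = [0, 4, 4, 2, 0]

path = [0, 4, 4, 2, 0]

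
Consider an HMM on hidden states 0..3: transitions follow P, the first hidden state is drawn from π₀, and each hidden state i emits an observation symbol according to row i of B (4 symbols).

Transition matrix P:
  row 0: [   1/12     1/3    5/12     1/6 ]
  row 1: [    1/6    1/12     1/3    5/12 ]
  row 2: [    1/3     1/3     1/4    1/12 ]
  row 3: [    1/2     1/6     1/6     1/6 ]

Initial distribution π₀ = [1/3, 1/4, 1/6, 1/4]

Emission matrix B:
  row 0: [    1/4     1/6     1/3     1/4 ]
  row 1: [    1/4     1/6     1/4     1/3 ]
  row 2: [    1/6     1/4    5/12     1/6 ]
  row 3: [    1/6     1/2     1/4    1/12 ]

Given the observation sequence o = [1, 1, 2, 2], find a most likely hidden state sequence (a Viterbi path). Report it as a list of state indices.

path = [3, 3, 0, 2]

t=0: δ = [5.556e-02, 4.167e-02, 4.167e-02, 1.250e-01]  (obs o_0=1)
t=1: δ = [1.042e-02, 3.472e-03, 5.787e-03, 1.042e-02]  ψ = [3, 3, 0, 3]  (obs o_1=1)
t=2: δ = [1.736e-03, 8.681e-04, 1.808e-03, 4.340e-04]  ψ = [3, 0, 0, 0]  (obs o_2=2)
t=3: δ = [2.009e-04, 1.507e-04, 3.014e-04, 9.042e-05]  ψ = [2, 2, 0, 1]  (obs o_3=2)
backtrack: best end state = 2; path = [3, 3, 0, 2]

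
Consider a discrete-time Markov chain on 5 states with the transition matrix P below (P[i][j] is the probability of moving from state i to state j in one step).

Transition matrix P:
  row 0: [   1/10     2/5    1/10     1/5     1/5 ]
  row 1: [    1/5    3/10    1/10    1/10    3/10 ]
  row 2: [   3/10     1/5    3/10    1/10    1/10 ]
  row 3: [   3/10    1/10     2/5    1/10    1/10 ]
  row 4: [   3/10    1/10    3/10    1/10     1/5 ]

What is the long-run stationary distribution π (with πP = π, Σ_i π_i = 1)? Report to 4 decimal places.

Balance equations π_j = Σ_i π_i·P[i][j]:
  π_0 = 1/10·π_0 + 1/5·π_1 + 3/10·π_2 + 3/10·π_3 + 3/10·π_4
  π_1 = 2/5·π_0 + 3/10·π_1 + 1/5·π_2 + 1/10·π_3 + 1/10·π_4
  π_2 = 1/10·π_0 + 1/10·π_1 + 3/10·π_2 + 2/5·π_3 + 3/10·π_4
  π_3 = 1/5·π_0 + 1/10·π_1 + 1/10·π_2 + 1/10·π_3 + 1/10·π_4
  normalize: π_0 + π_1 + π_2 + π_3 + π_4 = 1
Solving the linear system gives exactly π = [2329/10121, 2415/10121, 2212/10121, 1245/10121, 1920/10121].

π = [0.2301, 0.2386, 0.2186, 0.1230, 0.1897]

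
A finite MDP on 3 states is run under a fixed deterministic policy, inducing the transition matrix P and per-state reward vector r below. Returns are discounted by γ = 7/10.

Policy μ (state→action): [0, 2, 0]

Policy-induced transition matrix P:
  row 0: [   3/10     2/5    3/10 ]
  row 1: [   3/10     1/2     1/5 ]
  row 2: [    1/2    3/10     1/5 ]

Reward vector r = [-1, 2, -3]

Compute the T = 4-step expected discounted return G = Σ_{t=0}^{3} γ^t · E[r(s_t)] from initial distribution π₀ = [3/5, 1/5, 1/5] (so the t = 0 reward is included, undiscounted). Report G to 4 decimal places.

G = -1.2090

t=0: π = [0.6000, 0.2000, 0.2000], E[r] = -0.8000, γ^t·E[r] = -0.800000, running G = -0.800000
t=1: π = [0.3400, 0.4000, 0.2600], E[r] = -0.3200, γ^t·E[r] = -0.224000, running G = -1.024000
t=2: π = [0.3520, 0.4140, 0.2340], E[r] = -0.2260, γ^t·E[r] = -0.110740, running G = -1.134740
t=3: π = [0.3468, 0.4180, 0.2352], E[r] = -0.2164, γ^t·E[r] = -0.074225, running G = -1.208965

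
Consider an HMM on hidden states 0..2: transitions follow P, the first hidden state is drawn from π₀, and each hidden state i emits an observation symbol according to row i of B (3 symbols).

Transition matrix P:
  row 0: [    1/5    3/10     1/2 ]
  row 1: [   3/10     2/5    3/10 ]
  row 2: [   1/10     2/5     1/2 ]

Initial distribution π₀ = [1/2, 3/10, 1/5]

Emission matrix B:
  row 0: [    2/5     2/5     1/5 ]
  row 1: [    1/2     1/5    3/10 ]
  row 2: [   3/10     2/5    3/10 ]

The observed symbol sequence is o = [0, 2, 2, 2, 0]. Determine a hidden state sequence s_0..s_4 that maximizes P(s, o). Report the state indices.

t=0: δ = [2.000e-01, 1.500e-01, 6.000e-02]  (obs o_0=0)
t=1: δ = [9.000e-03, 1.800e-02, 3.000e-02]  ψ = [1, 0, 0]  (obs o_1=2)
t=2: δ = [1.080e-03, 3.600e-03, 4.500e-03]  ψ = [1, 2, 2]  (obs o_2=2)
t=3: δ = [2.160e-04, 5.400e-04, 6.750e-04]  ψ = [1, 2, 2]  (obs o_3=2)
t=4: δ = [6.480e-05, 1.350e-04, 1.012e-04]  ψ = [1, 2, 2]  (obs o_4=0)
backtrack: best end state = 1; path = [0, 2, 2, 2, 1]

path = [0, 2, 2, 2, 1]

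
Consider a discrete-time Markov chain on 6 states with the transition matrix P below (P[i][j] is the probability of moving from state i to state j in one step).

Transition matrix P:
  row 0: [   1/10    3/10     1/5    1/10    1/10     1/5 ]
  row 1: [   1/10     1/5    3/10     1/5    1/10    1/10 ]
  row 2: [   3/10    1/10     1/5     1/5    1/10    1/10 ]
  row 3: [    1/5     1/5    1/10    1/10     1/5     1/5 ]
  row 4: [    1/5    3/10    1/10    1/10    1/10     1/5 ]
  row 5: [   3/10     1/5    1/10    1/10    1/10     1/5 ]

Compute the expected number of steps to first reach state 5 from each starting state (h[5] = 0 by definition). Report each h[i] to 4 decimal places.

h = [6.3324, 6.9429, 6.8319, 6.2164, 6.2824, 0.0000]

First-step conditioning: h[5] = 0; for i ≠ 5, h[i] = 1 + Σ_k P[i][k]·h[k].
  h[0] = 1 + 1/10·h[0] + 3/10·h[1] + 1/5·h[2] + 1/10·h[3] + 1/10·h[4]
  h[1] = 1 + 1/10·h[0] + 1/5·h[1] + 3/10·h[2] + 1/5·h[3] + 1/10·h[4]
  h[2] = 1 + 3/10·h[0] + 1/10·h[1] + 1/5·h[2] + 1/5·h[3] + 1/10·h[4]
  h[3] = 1 + 1/5·h[0] + 1/5·h[1] + 1/10·h[2] + 1/10·h[3] + 1/5·h[4]
  h[4] = 1 + 1/5·h[0] + 3/10·h[1] + 1/10·h[2] + 1/10·h[3] + 1/10·h[4]
Solving the 5×5 linear system over states ≠ 5 gives exactly h = [114090/18017, 125090/18017, 123090/18017, 112000/18017, 113190/18017, 0] (h[5] = 0 is the target).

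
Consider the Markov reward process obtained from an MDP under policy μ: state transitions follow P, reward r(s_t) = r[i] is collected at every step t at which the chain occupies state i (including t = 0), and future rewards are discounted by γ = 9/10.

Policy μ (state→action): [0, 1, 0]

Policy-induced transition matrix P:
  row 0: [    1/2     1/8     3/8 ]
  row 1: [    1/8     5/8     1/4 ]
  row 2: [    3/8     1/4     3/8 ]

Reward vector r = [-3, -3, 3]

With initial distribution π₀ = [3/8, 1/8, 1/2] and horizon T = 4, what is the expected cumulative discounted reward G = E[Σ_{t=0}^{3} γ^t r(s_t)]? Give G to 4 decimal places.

t=0: π = [0.3750, 0.1250, 0.5000], E[r] = 0.0000, γ^t·E[r] = 0.000000, running G = 0.000000
t=1: π = [0.3906, 0.2500, 0.3594], E[r] = -0.8438, γ^t·E[r] = -0.759375, running G = -0.759375
t=2: π = [0.3613, 0.2949, 0.3438], E[r] = -0.9375, γ^t·E[r] = -0.759375, running G = -1.518750
t=3: π = [0.3464, 0.3154, 0.3381], E[r] = -0.9712, γ^t·E[r] = -0.707999, running G = -2.226749

G = -2.2267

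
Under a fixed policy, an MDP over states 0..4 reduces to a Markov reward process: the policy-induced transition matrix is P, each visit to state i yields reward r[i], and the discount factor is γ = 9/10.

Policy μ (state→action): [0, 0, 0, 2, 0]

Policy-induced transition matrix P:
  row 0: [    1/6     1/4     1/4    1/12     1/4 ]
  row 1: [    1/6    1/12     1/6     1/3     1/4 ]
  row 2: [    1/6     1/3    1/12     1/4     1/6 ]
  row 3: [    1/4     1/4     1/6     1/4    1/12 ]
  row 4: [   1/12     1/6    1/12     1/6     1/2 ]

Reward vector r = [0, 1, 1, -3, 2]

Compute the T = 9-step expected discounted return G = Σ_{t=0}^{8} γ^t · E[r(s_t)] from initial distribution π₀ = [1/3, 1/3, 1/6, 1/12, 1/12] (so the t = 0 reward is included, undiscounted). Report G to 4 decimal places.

t=0: π = [0.3333, 0.3333, 0.1667, 0.0833, 0.0833], E[r] = 0.4167, γ^t·E[r] = 0.416667, running G = 0.416667
t=1: π = [0.1667, 0.2014, 0.1736, 0.2153, 0.2431], E[r] = 0.2153, γ^t·E[r] = 0.193750, running G = 0.610417
t=2: π = [0.1644, 0.2106, 0.1458, 0.2188, 0.2604], E[r] = 0.2211, γ^t·E[r] = 0.179063, running G = 0.789479
t=3: π = [0.1632, 0.2053, 0.1465, 0.2185, 0.2665], E[r] = 0.2295, γ^t·E[r] = 0.167273, running G = 0.956753
t=4: π = [0.1627, 0.2058, 0.1458, 0.2177, 0.2680], E[r] = 0.2345, γ^t·E[r] = 0.153868, running G = 1.110621
t=5: π = [0.1625, 0.2055, 0.1457, 0.2177, 0.2686], E[r] = 0.2353, γ^t·E[r] = 0.138926, running G = 1.249547
t=6: π = [0.1624, 0.2055, 0.1457, 0.2177, 0.2687], E[r] = 0.2356, γ^t·E[r] = 0.125215, running G = 1.374762
t=7: π = [0.1624, 0.2055, 0.1457, 0.2177, 0.2688], E[r] = 0.2357, γ^t·E[r] = 0.112735, running G = 1.487496
t=8: π = [0.1624, 0.2055, 0.1457, 0.2177, 0.2688], E[r] = 0.2357, γ^t·E[r] = 0.101474, running G = 1.588970

G = 1.5890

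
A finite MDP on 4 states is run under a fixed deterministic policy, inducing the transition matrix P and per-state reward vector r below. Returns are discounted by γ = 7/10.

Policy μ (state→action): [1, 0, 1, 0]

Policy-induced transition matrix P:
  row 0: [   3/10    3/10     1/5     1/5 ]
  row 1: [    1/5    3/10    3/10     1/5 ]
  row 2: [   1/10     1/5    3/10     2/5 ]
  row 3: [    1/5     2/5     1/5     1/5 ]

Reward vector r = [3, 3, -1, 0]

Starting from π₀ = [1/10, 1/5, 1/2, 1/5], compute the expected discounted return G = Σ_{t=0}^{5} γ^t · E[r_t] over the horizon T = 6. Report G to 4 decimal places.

G = 2.6327

t=0: π = [0.1000, 0.2000, 0.5000, 0.2000], E[r] = 0.4000, γ^t·E[r] = 0.400000, running G = 0.400000
t=1: π = [0.1600, 0.2700, 0.2700, 0.3000], E[r] = 1.0200, γ^t·E[r] = 0.714000, running G = 1.114000
t=2: π = [0.1890, 0.3030, 0.2540, 0.2540], E[r] = 1.2220, γ^t·E[r] = 0.598780, running G = 1.712780
t=3: π = [0.1935, 0.3000, 0.2557, 0.2508], E[r] = 1.2248, γ^t·E[r] = 0.420106, running G = 2.132886
t=4: π = [0.1938, 0.2995, 0.2556, 0.2511], E[r] = 1.2243, γ^t·E[r] = 0.293954, running G = 2.426841
t=5: π = [0.1938, 0.2996, 0.2555, 0.2511], E[r] = 1.2246, γ^t·E[r] = 0.205823, running G = 2.632664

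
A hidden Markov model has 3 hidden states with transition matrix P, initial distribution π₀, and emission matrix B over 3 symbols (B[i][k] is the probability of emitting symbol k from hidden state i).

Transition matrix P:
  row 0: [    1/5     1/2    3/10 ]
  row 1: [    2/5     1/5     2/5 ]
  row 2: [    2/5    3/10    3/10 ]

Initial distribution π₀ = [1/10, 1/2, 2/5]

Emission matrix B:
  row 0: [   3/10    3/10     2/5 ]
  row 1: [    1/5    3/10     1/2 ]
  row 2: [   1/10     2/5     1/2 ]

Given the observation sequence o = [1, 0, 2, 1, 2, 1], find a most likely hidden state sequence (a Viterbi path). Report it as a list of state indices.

path = [2, 0, 1, 0, 1, 2]

t=0: δ = [3.000e-02, 1.500e-01, 1.600e-01]  (obs o_0=1)
t=1: δ = [1.920e-02, 9.600e-03, 6.000e-03]  ψ = [2, 2, 1]  (obs o_1=0)
t=2: δ = [1.536e-03, 4.800e-03, 2.880e-03]  ψ = [0, 0, 0]  (obs o_2=2)
t=3: δ = [5.760e-04, 2.880e-04, 7.680e-04]  ψ = [1, 1, 1]  (obs o_3=1)
t=4: δ = [1.229e-04, 1.440e-04, 1.152e-04]  ψ = [2, 0, 2]  (obs o_4=2)
t=5: δ = [1.728e-05, 1.843e-05, 2.304e-05]  ψ = [1, 0, 1]  (obs o_5=1)
backtrack: best end state = 2; path = [2, 0, 1, 0, 1, 2]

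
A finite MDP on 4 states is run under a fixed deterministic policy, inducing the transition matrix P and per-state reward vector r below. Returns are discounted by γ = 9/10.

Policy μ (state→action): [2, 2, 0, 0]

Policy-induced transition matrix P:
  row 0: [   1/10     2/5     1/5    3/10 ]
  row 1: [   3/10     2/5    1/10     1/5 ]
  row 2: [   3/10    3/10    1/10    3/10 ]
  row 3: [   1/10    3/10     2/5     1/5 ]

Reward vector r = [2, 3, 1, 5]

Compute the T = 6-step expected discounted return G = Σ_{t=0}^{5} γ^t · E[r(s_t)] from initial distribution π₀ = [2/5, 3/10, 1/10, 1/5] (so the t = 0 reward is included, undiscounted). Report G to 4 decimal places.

t=0: π = [0.4000, 0.3000, 0.1000, 0.2000], E[r] = 2.8000, γ^t·E[r] = 2.800000, running G = 2.800000
t=1: π = [0.1800, 0.3700, 0.2000, 0.2500], E[r] = 2.9200, γ^t·E[r] = 2.628000, running G = 5.428000
t=2: π = [0.2140, 0.3550, 0.1930, 0.2380], E[r] = 2.8760, γ^t·E[r] = 2.329560, running G = 7.757560
t=3: π = [0.2096, 0.3569, 0.1928, 0.2407], E[r] = 2.8862, γ^t·E[r] = 2.104040, running G = 9.861600
t=4: π = [0.2099, 0.3567, 0.1932, 0.2402], E[r] = 2.8842, γ^t·E[r] = 1.892324, running G = 11.753923
t=5: π = [0.2100, 0.3567, 0.1931, 0.2403], E[r] = 2.8845, γ^t·E[r] = 1.703284, running G = 13.457207

G = 13.4572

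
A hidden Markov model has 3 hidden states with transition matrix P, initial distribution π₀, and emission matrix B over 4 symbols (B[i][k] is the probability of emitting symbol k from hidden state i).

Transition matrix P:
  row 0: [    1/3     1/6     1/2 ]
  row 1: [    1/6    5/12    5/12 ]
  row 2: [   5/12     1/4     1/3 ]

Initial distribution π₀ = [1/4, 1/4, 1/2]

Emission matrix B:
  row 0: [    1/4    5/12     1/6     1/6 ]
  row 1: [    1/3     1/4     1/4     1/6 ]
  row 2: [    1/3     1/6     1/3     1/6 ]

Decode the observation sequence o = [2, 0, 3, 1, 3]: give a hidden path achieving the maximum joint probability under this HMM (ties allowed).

path = [2, 0, 2, 0, 2]

t=0: δ = [4.167e-02, 6.250e-02, 1.667e-01]  (obs o_0=2)
t=1: δ = [1.736e-02, 1.389e-02, 1.852e-02]  ψ = [2, 2, 2]  (obs o_1=0)
t=2: δ = [1.286e-03, 9.645e-04, 1.447e-03]  ψ = [2, 1, 0]  (obs o_2=3)
t=3: δ = [2.512e-04, 1.005e-04, 1.072e-04]  ψ = [2, 1, 0]  (obs o_3=1)
t=4: δ = [1.395e-05, 6.977e-06, 2.093e-05]  ψ = [0, 0, 0]  (obs o_4=3)
backtrack: best end state = 2; path = [2, 0, 2, 0, 2]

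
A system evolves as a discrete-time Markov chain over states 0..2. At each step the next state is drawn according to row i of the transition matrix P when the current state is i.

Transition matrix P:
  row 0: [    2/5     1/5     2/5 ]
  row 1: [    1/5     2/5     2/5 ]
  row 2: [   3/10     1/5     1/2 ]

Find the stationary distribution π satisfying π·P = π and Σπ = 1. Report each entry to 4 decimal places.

π = [0.3056, 0.2500, 0.4444]

Balance equations π_j = Σ_i π_i·P[i][j]:
  π_0 = 2/5·π_0 + 1/5·π_1 + 3/10·π_2
  π_1 = 1/5·π_0 + 2/5·π_1 + 1/5·π_2
  normalize: π_0 + π_1 + π_2 = 1
Solving the linear system gives exactly π = [11/36, 1/4, 4/9].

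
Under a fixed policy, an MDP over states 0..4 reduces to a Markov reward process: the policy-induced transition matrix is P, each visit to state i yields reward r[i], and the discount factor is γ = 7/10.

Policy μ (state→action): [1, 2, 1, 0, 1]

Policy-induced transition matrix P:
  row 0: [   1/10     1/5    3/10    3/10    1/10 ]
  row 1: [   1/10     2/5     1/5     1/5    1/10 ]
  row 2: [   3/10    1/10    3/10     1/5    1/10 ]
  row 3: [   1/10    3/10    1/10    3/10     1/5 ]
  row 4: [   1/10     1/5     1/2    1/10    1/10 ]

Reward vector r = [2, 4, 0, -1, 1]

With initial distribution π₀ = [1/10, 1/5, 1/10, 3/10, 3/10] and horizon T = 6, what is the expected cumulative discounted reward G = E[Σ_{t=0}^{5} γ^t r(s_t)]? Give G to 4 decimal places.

G = 3.3126

t=0: π = [0.1000, 0.2000, 0.1000, 0.3000, 0.3000], E[r] = 1.0000, γ^t·E[r] = 1.000000, running G = 1.000000
t=1: π = [0.1200, 0.2600, 0.2800, 0.2100, 0.1300], E[r] = 1.2000, γ^t·E[r] = 0.840000, running G = 1.840000
t=2: π = [0.1560, 0.2450, 0.2580, 0.2200, 0.1210], E[r] = 1.1930, γ^t·E[r] = 0.584570, running G = 2.424570
t=3: π = [0.1516, 0.2452, 0.2557, 0.2255, 0.1220], E[r] = 1.1805, γ^t·E[r] = 0.404912, running G = 2.829482
t=4: π = [0.1511, 0.2460, 0.2548, 0.2255, 0.1226], E[r] = 1.1834, γ^t·E[r] = 0.284134, running G = 3.113616
t=5: π = [0.1510, 0.2463, 0.2548, 0.2254, 0.1226], E[r] = 1.1842, γ^t·E[r] = 0.199022, running G = 3.312638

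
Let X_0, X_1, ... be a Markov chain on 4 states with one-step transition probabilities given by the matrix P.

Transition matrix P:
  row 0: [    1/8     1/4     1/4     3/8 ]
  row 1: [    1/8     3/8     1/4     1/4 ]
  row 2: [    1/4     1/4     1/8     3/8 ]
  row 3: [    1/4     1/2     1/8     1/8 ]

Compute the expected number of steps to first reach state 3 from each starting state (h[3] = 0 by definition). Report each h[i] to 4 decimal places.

h = [2.9474, 3.3684, 2.9474, 0.0000]

First-step conditioning: h[3] = 0; for i ≠ 3, h[i] = 1 + Σ_k P[i][k]·h[k].
  h[0] = 1 + 1/8·h[0] + 1/4·h[1] + 1/4·h[2]
  h[1] = 1 + 1/8·h[0] + 3/8·h[1] + 1/4·h[2]
  h[2] = 1 + 1/4·h[0] + 1/4·h[1] + 1/8·h[2]
Solving the 3×3 linear system over states ≠ 3 gives exactly h = [56/19, 64/19, 56/19, 0] (h[3] = 0 is the target).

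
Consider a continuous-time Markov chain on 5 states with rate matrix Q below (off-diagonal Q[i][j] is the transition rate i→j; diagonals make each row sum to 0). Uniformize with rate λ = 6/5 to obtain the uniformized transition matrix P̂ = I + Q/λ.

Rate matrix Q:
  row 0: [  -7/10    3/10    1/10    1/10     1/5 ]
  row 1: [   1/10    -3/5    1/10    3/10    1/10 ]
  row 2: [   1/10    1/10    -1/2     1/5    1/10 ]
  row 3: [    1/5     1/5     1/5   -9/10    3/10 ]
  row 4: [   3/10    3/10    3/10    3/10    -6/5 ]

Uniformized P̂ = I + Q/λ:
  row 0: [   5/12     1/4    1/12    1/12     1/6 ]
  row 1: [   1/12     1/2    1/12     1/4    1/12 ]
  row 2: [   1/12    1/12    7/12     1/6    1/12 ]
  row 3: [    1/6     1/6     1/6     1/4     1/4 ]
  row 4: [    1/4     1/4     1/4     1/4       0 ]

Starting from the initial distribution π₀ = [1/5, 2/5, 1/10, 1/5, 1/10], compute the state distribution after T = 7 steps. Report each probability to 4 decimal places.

π = [0.1805, 0.2583, 0.2396, 0.2000, 0.1216]

t=0: π = [0.2000, 0.4000, 0.1000, 0.2000, 0.1000]
t=1: π = [0.1833, 0.3167, 0.1667, 0.2083, 0.1250]
t=2: π = [0.1826, 0.2840, 0.2049, 0.2056, 0.1229]
t=3: π = [0.1818, 0.2697, 0.2234, 0.2025, 0.1226]
t=4: π = [0.1812, 0.2633, 0.2323, 0.2011, 0.1220]
t=5: π = [0.1808, 0.2604, 0.2366, 0.2004, 0.1218]
t=6: π = [0.1806, 0.2590, 0.2386, 0.2001, 0.1217]
t=7: π = [0.1805, 0.2583, 0.2396, 0.2000, 0.1216]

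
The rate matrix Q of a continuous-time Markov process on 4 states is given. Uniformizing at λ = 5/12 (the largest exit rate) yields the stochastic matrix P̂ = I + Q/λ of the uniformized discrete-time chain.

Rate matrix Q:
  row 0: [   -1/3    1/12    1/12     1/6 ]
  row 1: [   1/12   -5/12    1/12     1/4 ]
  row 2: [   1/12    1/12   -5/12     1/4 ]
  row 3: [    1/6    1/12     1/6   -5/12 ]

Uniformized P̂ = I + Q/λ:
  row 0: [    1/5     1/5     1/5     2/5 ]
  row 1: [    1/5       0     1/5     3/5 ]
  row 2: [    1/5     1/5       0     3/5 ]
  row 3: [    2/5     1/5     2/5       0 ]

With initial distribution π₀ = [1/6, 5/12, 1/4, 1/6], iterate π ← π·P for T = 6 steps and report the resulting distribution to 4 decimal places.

π = [0.2703, 0.1667, 0.2267, 0.3363]

t=0: π = [0.1667, 0.4167, 0.2500, 0.1667]
t=1: π = [0.2333, 0.1167, 0.1833, 0.4667]
t=2: π = [0.2933, 0.1767, 0.2567, 0.2733]
t=3: π = [0.2547, 0.1647, 0.2033, 0.3773]
t=4: π = [0.2755, 0.1671, 0.2348, 0.3227]
t=5: π = [0.2645, 0.1666, 0.2176, 0.3513]
t=6: π = [0.2703, 0.1667, 0.2267, 0.3363]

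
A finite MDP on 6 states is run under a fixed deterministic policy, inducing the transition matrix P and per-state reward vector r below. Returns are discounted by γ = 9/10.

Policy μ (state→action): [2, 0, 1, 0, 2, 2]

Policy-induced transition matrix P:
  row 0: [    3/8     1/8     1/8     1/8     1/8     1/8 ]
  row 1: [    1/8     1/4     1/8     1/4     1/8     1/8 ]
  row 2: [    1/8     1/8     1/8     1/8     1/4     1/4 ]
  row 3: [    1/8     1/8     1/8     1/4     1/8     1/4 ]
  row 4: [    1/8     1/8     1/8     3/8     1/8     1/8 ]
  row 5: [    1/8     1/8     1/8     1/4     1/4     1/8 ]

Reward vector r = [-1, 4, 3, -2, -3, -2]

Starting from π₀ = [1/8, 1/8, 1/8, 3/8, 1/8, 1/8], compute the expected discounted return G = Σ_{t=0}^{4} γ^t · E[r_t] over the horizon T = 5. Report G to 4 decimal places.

t=0: π = [0.1250, 0.1250, 0.1250, 0.3750, 0.1250, 0.1250], E[r] = -0.6250, γ^t·E[r] = -0.625000, running G = -0.625000
t=1: π = [0.1563, 0.1406, 0.1250, 0.2344, 0.1563, 0.1875], E[r] = -0.5313, γ^t·E[r] = -0.478125, running G = -1.103125
t=2: π = [0.1641, 0.1426, 0.1250, 0.2344, 0.1641, 0.1699], E[r] = -0.5195, γ^t·E[r] = -0.420820, running G = -1.523945
t=3: π = [0.1660, 0.1428, 0.1250, 0.2344, 0.1619, 0.1699], E[r] = -0.5139, γ^t·E[r] = -0.374645, running G = -1.898590
t=4: π = [0.1665, 0.1429, 0.1250, 0.2339, 0.1619, 0.1699], E[r] = -0.5132, γ^t·E[r] = -0.336740, running G = -2.235330

G = -2.2353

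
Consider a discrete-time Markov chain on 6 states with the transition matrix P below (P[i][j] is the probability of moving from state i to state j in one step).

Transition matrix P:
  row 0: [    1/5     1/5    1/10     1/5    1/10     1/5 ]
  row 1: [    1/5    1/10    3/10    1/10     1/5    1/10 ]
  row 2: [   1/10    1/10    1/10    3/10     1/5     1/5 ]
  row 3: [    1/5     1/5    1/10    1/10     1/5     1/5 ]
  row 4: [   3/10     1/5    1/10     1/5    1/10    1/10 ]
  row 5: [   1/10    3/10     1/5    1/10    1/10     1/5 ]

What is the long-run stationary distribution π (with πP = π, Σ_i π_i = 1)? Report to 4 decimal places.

π = [0.1830, 0.1830, 0.1533, 0.1640, 0.1500, 0.1667]

Balance equations π_j = Σ_i π_i·P[i][j]:
  π_0 = 1/5·π_0 + 1/5·π_1 + 1/10·π_2 + 1/5·π_3 + 3/10·π_4 + 1/10·π_5
  π_1 = 1/5·π_0 + 1/10·π_1 + 1/10·π_2 + 1/5·π_3 + 1/5·π_4 + 3/10·π_5
  π_2 = 1/10·π_0 + 3/10·π_1 + 1/10·π_2 + 1/10·π_3 + 1/10·π_4 + 1/5·π_5
  π_3 = 1/5·π_0 + 1/10·π_1 + 3/10·π_2 + 1/10·π_3 + 1/5·π_4 + 1/10·π_5
  π_4 = 1/10·π_0 + 1/5·π_1 + 1/5·π_2 + 1/5·π_3 + 1/10·π_4 + 1/10·π_5
  normalize: π_0 + π_1 + π_2 + π_3 + π_4 + π_5 = 1
Solving the linear system gives exactly π = [5688/31081, 5689/31081, 4764/31081, 5096/31081, 4663/31081, 5181/31081].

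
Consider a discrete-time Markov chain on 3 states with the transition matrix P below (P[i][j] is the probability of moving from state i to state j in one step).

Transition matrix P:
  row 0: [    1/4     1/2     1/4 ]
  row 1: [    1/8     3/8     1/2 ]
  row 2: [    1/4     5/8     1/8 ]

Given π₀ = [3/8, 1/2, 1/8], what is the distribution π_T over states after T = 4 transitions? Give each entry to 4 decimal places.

t=0: π = [0.3750, 0.5000, 0.1250]
t=1: π = [0.1875, 0.4531, 0.3594]
t=2: π = [0.1934, 0.4883, 0.3184]
t=3: π = [0.1890, 0.4788, 0.3323]
t=4: π = [0.1902, 0.4817, 0.3282]

π = [0.1902, 0.4817, 0.3282]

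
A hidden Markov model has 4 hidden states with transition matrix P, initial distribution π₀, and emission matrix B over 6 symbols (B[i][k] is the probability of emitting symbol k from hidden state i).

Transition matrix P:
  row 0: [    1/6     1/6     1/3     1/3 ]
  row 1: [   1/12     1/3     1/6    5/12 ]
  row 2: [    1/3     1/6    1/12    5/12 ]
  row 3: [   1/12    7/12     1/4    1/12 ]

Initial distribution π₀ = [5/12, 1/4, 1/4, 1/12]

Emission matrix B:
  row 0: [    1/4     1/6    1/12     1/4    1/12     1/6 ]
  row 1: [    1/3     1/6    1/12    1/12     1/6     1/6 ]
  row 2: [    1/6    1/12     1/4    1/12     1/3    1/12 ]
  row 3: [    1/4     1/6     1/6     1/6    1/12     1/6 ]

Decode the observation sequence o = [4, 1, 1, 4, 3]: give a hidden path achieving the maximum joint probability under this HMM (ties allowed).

path = [2, 3, 1, 2, 0]

t=0: δ = [3.472e-02, 4.167e-02, 8.333e-02, 6.944e-03]  (obs o_0=4)
t=1: δ = [4.630e-03, 2.315e-03, 9.645e-04, 5.787e-03]  ψ = [2, 1, 0, 2]  (obs o_1=1)
t=2: δ = [1.286e-04, 5.626e-04, 1.286e-04, 2.572e-04]  ψ = [0, 3, 0, 0]  (obs o_2=1)
t=3: δ = [3.907e-06, 3.126e-05, 3.126e-05, 1.954e-05]  ψ = [1, 1, 1, 1]  (obs o_3=4)
t=4: δ = [2.605e-06, 9.497e-07, 4.341e-07, 2.171e-06]  ψ = [2, 3, 1, 1]  (obs o_4=3)
backtrack: best end state = 0; path = [2, 3, 1, 2, 0]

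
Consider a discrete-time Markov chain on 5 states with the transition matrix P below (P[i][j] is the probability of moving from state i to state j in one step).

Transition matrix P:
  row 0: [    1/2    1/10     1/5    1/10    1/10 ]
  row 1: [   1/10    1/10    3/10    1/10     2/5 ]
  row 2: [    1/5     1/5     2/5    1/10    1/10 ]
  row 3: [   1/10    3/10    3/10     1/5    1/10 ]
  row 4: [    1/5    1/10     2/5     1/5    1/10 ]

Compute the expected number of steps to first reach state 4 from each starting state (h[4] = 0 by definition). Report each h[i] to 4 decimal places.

h = [6.8895, 4.7965, 6.6279, 6.3953, 0.0000]

First-step conditioning: h[4] = 0; for i ≠ 4, h[i] = 1 + Σ_k P[i][k]·h[k].
  h[0] = 1 + 1/2·h[0] + 1/10·h[1] + 1/5·h[2] + 1/10·h[3]
  h[1] = 1 + 1/10·h[0] + 1/10·h[1] + 3/10·h[2] + 1/10·h[3]
  h[2] = 1 + 1/5·h[0] + 1/5·h[1] + 2/5·h[2] + 1/10·h[3]
  h[3] = 1 + 1/10·h[0] + 3/10·h[1] + 3/10·h[2] + 1/5·h[3]
Solving the 4×4 linear system over states ≠ 4 gives exactly h = [1185/172, 825/172, 285/43, 275/43, 0] (h[4] = 0 is the target).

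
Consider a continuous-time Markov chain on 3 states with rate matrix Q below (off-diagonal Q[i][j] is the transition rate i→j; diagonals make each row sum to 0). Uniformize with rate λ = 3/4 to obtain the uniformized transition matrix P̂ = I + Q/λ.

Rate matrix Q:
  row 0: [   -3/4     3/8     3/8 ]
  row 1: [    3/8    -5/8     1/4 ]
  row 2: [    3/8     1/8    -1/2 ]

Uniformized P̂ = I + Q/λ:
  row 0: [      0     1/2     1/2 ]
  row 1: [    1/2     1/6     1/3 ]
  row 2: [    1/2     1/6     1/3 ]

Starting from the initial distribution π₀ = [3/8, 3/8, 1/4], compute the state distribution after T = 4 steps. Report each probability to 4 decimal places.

π = [0.3359, 0.2760, 0.3880]

t=0: π = [0.3750, 0.3750, 0.2500]
t=1: π = [0.3125, 0.2917, 0.3958]
t=2: π = [0.3438, 0.2708, 0.3854]
t=3: π = [0.3281, 0.2813, 0.3906]
t=4: π = [0.3359, 0.2760, 0.3880]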